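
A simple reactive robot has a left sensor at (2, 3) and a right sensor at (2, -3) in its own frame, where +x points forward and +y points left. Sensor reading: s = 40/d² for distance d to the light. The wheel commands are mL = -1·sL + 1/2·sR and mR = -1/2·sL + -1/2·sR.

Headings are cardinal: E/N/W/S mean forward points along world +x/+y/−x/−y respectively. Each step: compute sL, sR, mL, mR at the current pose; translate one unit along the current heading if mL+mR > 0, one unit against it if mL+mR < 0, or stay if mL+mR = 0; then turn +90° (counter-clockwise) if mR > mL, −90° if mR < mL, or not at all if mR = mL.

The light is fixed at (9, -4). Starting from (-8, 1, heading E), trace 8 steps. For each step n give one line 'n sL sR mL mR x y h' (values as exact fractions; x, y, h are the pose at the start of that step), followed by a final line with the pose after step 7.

0 40/289 40/229 -3380/66181 -10360/66181 -8 1 E
1 20/117 4/45 -74/585 -76/585 -9 1 S
2 40/409 40/481 -11060/196729 -17800/196729 -9 2 W
3 5/58 2/13 -7/754 -181/1508 -8 2 N
4 40/289 40/229 -3380/66181 -10360/66181 -8 1 E
5 20/117 4/45 -74/585 -76/585 -9 1 S
6 40/409 40/481 -11060/196729 -17800/196729 -9 2 W
7 5/58 2/13 -7/754 -181/1508 -8 2 N
final -8 1 E

n=0: pose=(-8,1,E); sL=40/289, sR=40/229; mL=-3380/66181, mR=-10360/66181; mL+mR=-60/289 → advance -1; mR−mL=-6980/66181 → turn -1·90°
n=1: pose=(-9,1,S); sL=20/117, sR=4/45; mL=-74/585, mR=-76/585; mL+mR=-10/39 → advance -1; mR−mL=-2/585 → turn -1·90°
n=2: pose=(-9,2,W); sL=40/409, sR=40/481; mL=-11060/196729, mR=-17800/196729; mL+mR=-60/409 → advance -1; mR−mL=-6740/196729 → turn -1·90°
n=3: pose=(-8,2,N); sL=5/58, sR=2/13; mL=-7/754, mR=-181/1508; mL+mR=-15/116 → advance -1; mR−mL=-167/1508 → turn -1·90°
n=4: pose=(-8,1,E); sL=40/289, sR=40/229; mL=-3380/66181, mR=-10360/66181; mL+mR=-60/289 → advance -1; mR−mL=-6980/66181 → turn -1·90°
n=5: pose=(-9,1,S); sL=20/117, sR=4/45; mL=-74/585, mR=-76/585; mL+mR=-10/39 → advance -1; mR−mL=-2/585 → turn -1·90°
n=6: pose=(-9,2,W); sL=40/409, sR=40/481; mL=-11060/196729, mR=-17800/196729; mL+mR=-60/409 → advance -1; mR−mL=-6740/196729 → turn -1·90°
n=7: pose=(-8,2,N); sL=5/58, sR=2/13; mL=-7/754, mR=-181/1508; mL+mR=-15/116 → advance -1; mR−mL=-167/1508 → turn -1·90°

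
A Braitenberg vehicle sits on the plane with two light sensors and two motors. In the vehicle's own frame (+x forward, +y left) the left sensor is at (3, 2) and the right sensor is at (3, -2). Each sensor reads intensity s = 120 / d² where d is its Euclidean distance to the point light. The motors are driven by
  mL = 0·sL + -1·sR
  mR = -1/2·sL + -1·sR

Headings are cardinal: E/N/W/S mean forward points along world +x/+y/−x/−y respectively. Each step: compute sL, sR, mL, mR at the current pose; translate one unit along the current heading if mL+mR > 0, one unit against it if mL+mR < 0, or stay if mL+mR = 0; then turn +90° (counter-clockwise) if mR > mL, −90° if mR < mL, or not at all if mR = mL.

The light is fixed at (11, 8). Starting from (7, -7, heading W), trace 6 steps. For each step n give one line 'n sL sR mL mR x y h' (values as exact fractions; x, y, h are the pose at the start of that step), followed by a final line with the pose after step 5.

0 60/169 60/109 -60/109 -13410/18421 7 -7 W
1 120/169 24/29 -24/29 -5796/4901 8 -7 N
2 30/49 10/27 -10/27 -895/1323 8 -8 E
3 24/73 120/397 -120/397 -13524/28981 7 -8 S
4 60/169 60/109 -60/109 -13410/18421 7 -7 W
5 120/169 24/29 -24/29 -5796/4901 8 -7 N
final 8 -8 E

n=0: pose=(7,-7,W); sL=60/169, sR=60/109; mL=-60/109, mR=-13410/18421; mL+mR=-23550/18421 → advance -1; mR−mL=-30/169 → turn -1·90°
n=1: pose=(8,-7,N); sL=120/169, sR=24/29; mL=-24/29, mR=-5796/4901; mL+mR=-9852/4901 → advance -1; mR−mL=-60/169 → turn -1·90°
n=2: pose=(8,-8,E); sL=30/49, sR=10/27; mL=-10/27, mR=-895/1323; mL+mR=-1385/1323 → advance -1; mR−mL=-15/49 → turn -1·90°
n=3: pose=(7,-8,S); sL=24/73, sR=120/397; mL=-120/397, mR=-13524/28981; mL+mR=-22284/28981 → advance -1; mR−mL=-12/73 → turn -1·90°
n=4: pose=(7,-7,W); sL=60/169, sR=60/109; mL=-60/109, mR=-13410/18421; mL+mR=-23550/18421 → advance -1; mR−mL=-30/169 → turn -1·90°
n=5: pose=(8,-7,N); sL=120/169, sR=24/29; mL=-24/29, mR=-5796/4901; mL+mR=-9852/4901 → advance -1; mR−mL=-60/169 → turn -1·90°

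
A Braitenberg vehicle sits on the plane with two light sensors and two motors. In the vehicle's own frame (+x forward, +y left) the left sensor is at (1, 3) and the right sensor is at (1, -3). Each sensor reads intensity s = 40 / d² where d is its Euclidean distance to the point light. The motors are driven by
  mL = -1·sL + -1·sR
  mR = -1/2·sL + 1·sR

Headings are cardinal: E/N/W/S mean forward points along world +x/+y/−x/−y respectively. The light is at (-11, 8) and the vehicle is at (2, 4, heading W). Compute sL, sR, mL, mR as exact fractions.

left sensor world pos  = (1, 1); dL² = 193
right sensor world pos = (1, 7); dR² = 145
sL = 40/193 = 40/193
sR = 40/145 = 8/29
mL = -1·sL + -1·sR = -2704/5597
mR = -1/2·sL + 1·sR = 964/5597

40/193 8/29 -2704/5597 964/5597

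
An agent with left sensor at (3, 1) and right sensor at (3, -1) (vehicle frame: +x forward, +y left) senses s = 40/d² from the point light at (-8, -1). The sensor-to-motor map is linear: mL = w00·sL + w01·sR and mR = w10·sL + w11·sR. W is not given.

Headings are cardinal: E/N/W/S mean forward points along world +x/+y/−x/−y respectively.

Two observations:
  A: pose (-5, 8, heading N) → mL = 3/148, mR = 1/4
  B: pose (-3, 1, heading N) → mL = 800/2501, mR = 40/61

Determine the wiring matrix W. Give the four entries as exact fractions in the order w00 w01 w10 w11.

1 -1 0 1

obs A: pose=(-5,8,N) → sL=10/37, sR=1/4, mL=3/148, mR=1/4
obs B: pose=(-3,1,N) → sL=40/41, sR=40/61, mL=800/2501, mR=40/61
sensor matrix S = [[10/37, 1/4], [40/41, 40/61]]; det S = -6170/92537
solve [mL_A; mL_B] = S·[w00; w01] and [mR_A; mR_B] = S·[w10; w11]:
  w00 = 1, w01 = -1, w10 = 0, w11 = 1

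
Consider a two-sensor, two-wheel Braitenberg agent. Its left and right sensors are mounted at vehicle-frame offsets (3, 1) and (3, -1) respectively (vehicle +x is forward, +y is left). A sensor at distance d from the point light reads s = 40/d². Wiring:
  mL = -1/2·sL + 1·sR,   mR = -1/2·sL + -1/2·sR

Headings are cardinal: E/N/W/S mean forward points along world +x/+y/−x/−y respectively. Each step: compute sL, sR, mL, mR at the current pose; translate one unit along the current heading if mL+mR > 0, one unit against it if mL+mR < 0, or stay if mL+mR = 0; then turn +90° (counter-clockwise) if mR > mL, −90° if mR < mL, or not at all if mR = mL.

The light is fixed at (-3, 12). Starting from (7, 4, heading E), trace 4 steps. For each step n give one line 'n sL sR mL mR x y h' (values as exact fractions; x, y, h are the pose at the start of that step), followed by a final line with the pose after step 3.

0 20/109 4/25 186/2725 -468/2725 7 4 E
1 40/221 8/37 1028/8177 -1624/8177 6 4 S
2 2/5 5/9 16/45 -43/90 6 5 W
3 40/97 40/137 1140/13289 -4680/13289 7 5 N
final 7 4 E

n=0: pose=(7,4,E); sL=20/109, sR=4/25; mL=186/2725, mR=-468/2725; mL+mR=-282/2725 → advance -1; mR−mL=-6/25 → turn -1·90°
n=1: pose=(6,4,S); sL=40/221, sR=8/37; mL=1028/8177, mR=-1624/8177; mL+mR=-596/8177 → advance -1; mR−mL=-12/37 → turn -1·90°
n=2: pose=(6,5,W); sL=2/5, sR=5/9; mL=16/45, mR=-43/90; mL+mR=-11/90 → advance -1; mR−mL=-5/6 → turn -1·90°
n=3: pose=(7,5,N); sL=40/97, sR=40/137; mL=1140/13289, mR=-4680/13289; mL+mR=-3540/13289 → advance -1; mR−mL=-60/137 → turn -1·90°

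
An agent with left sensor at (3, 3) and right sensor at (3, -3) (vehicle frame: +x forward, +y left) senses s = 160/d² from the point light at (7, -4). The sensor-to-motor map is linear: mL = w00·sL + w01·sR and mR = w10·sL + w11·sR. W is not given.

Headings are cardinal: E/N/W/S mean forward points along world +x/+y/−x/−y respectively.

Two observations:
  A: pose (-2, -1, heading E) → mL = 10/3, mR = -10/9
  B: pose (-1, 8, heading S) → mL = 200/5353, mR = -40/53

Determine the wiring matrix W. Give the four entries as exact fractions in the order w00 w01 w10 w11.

obs A: pose=(-2,-1,E) → sL=20/9, sR=40/9, mL=10/3, mR=-10/9
obs B: pose=(-1,8,S) → sL=80/53, sR=80/101, mL=200/5353, mR=-40/53
sensor matrix S = [[20/9, 40/9], [80/53, 80/101]]; det S = -238400/48177
solve [mL_A; mL_B] = S·[w00; w01] and [mR_A; mR_B] = S·[w10; w11]:
  w00 = -1/2, w01 = 1, w10 = -1/2, w11 = 0

-1/2 1 -1/2 0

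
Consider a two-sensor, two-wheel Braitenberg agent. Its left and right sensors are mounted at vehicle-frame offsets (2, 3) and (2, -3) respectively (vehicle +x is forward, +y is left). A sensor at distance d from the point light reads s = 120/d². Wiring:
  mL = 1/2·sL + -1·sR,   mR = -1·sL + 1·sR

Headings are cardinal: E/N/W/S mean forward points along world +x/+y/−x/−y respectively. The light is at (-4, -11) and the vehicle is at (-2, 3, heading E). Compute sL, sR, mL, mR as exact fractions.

left sensor world pos  = (0, 6); dL² = 305
right sensor world pos = (0, 0); dR² = 137
sL = 120/305 = 24/61
sR = 120/137 = 120/137
mL = 1/2·sL + -1·sR = -5676/8357
mR = -1·sL + 1·sR = 4032/8357

24/61 120/137 -5676/8357 4032/8357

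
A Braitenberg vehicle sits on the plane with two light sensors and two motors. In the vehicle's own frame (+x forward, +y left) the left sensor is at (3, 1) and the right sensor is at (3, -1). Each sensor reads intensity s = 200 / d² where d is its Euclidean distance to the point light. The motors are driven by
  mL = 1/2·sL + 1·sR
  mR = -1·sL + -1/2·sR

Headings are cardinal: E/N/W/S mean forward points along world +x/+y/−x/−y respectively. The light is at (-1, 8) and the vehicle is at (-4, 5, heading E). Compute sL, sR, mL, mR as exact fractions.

50 25/2 75/2 -225/4

left sensor world pos  = (-1, 6); dL² = 4
right sensor world pos = (-1, 4); dR² = 16
sL = 200/4 = 50
sR = 200/16 = 25/2
mL = 1/2·sL + 1·sR = 75/2
mR = -1·sL + -1/2·sR = -225/4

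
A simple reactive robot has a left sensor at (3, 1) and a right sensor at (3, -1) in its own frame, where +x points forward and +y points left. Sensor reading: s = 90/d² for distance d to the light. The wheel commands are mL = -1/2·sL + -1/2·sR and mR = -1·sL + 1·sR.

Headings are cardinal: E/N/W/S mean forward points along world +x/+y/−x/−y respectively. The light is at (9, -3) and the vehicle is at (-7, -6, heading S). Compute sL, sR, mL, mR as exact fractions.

left sensor world pos  = (-6, -9); dL² = 261
right sensor world pos = (-8, -9); dR² = 325
sL = 90/261 = 10/29
sR = 90/325 = 18/65
mL = -1/2·sL + -1/2·sR = -586/1885
mR = -1·sL + 1·sR = -128/1885

10/29 18/65 -586/1885 -128/1885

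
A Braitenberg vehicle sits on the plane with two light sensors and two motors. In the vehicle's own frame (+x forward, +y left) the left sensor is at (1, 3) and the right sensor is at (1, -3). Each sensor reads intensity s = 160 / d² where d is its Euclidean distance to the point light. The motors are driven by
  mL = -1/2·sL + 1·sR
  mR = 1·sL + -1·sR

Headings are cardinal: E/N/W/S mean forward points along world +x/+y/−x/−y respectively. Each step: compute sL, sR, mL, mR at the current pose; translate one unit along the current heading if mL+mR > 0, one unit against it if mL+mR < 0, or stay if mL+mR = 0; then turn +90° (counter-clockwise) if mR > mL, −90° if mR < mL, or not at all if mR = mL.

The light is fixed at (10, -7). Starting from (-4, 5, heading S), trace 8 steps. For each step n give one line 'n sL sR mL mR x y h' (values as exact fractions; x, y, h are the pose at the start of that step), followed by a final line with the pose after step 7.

0 80/121 16/41 296/4961 1344/4961 -4 5 S
1 32/73 160/233 7952/17009 -4224/17009 -4 4 E
2 4/5 40/89 22/445 156/445 -3 4 S
3 160/313 160/193 34640/60409 -19200/60409 -3 3 E
4 80/81 80/153 40/1377 640/1377 -2 3 S
5 32/53 160/157 5968/8321 -3456/8321 -2 2 E
6 5/4 8/13 -1/104 33/52 -1 2 S
7 160/221 32/25 5072/5525 -3072/5525 -1 1 E
final 0 1 S

n=0: pose=(-4,5,S); sL=80/121, sR=16/41; mL=296/4961, mR=1344/4961; mL+mR=40/121 → advance +1; mR−mL=1048/4961 → turn +1·90°
n=1: pose=(-4,4,E); sL=32/73, sR=160/233; mL=7952/17009, mR=-4224/17009; mL+mR=16/73 → advance +1; mR−mL=-12176/17009 → turn -1·90°
n=2: pose=(-3,4,S); sL=4/5, sR=40/89; mL=22/445, mR=156/445; mL+mR=2/5 → advance +1; mR−mL=134/445 → turn +1·90°
n=3: pose=(-3,3,E); sL=160/313, sR=160/193; mL=34640/60409, mR=-19200/60409; mL+mR=80/313 → advance +1; mR−mL=-53840/60409 → turn -1·90°
n=4: pose=(-2,3,S); sL=80/81, sR=80/153; mL=40/1377, mR=640/1377; mL+mR=40/81 → advance +1; mR−mL=200/459 → turn +1·90°
n=5: pose=(-2,2,E); sL=32/53, sR=160/157; mL=5968/8321, mR=-3456/8321; mL+mR=16/53 → advance +1; mR−mL=-9424/8321 → turn -1·90°
n=6: pose=(-1,2,S); sL=5/4, sR=8/13; mL=-1/104, mR=33/52; mL+mR=5/8 → advance +1; mR−mL=67/104 → turn +1·90°
n=7: pose=(-1,1,E); sL=160/221, sR=32/25; mL=5072/5525, mR=-3072/5525; mL+mR=80/221 → advance +1; mR−mL=-8144/5525 → turn -1·90°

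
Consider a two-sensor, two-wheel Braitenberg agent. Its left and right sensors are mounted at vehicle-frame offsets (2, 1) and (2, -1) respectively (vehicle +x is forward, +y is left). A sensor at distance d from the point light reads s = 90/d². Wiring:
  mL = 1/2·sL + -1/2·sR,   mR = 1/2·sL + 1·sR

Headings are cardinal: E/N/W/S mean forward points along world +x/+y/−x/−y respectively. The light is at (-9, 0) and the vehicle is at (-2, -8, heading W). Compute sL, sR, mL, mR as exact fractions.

45/53 45/37 -360/1961 6435/3922

left sensor world pos  = (-4, -9); dL² = 106
right sensor world pos = (-4, -7); dR² = 74
sL = 90/106 = 45/53
sR = 90/74 = 45/37
mL = 1/2·sL + -1/2·sR = -360/1961
mR = 1/2·sL + 1·sR = 6435/3922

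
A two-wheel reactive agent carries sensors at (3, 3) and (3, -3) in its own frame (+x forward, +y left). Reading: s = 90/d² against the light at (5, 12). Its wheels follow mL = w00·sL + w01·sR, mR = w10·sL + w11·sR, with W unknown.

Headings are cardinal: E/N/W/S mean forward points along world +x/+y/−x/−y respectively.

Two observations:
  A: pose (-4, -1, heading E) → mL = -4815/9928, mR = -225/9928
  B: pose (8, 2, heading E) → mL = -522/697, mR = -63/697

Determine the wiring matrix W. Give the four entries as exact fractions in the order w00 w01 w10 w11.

obs A: pose=(-4,-1,E) → sL=45/68, sR=45/146, mL=-4815/9928, mR=-225/9928
obs B: pose=(8,2,E) → sL=18/17, sR=18/41, mL=-522/697, mR=-63/697
sensor matrix S = [[45/68, 45/146], [18/17, 18/41]]; det S = -3645/101762
solve [mL_A; mL_B] = S·[w00; w01] and [mR_A; mR_B] = S·[w10; w11]:
  w00 = -1/2, w01 = -1/2, w10 = -1/2, w11 = 1

-1/2 -1/2 -1/2 1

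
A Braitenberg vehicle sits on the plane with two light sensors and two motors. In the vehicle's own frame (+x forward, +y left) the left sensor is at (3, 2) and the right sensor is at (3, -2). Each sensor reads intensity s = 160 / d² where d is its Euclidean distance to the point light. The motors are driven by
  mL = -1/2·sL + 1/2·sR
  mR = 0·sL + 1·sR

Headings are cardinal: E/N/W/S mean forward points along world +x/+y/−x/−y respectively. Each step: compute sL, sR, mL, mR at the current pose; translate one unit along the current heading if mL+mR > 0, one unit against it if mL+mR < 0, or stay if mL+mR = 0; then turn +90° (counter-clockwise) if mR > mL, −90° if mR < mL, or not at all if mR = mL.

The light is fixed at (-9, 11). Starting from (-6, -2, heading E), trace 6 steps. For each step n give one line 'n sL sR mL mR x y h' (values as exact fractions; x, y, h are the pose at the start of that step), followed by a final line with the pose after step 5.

n=0: pose=(-6,-2,E); sL=160/157, sR=160/261; mL=-8320/40977, mR=160/261; mL+mR=5600/13659 → advance +1; mR−mL=33440/40977 → turn +1·90°
n=1: pose=(-5,-2,N); sL=20/13, sR=20/17; mL=-40/221, mR=20/17; mL+mR=220/221 → advance +1; mR−mL=300/221 → turn +1·90°
n=2: pose=(-5,-1,W); sL=160/197, sR=160/101; mL=7680/19897, mR=160/101; mL+mR=39200/19897 → advance +1; mR−mL=23840/19897 → turn +1·90°
n=3: pose=(-6,-1,S); sL=16/25, sR=80/113; mL=96/2825, mR=80/113; mL+mR=2096/2825 → advance +1; mR−mL=1904/2825 → turn +1·90°
n=4: pose=(-6,-2,E); sL=160/157, sR=160/261; mL=-8320/40977, mR=160/261; mL+mR=5600/13659 → advance +1; mR−mL=33440/40977 → turn +1·90°
n=5: pose=(-5,-2,N); sL=20/13, sR=20/17; mL=-40/221, mR=20/17; mL+mR=220/221 → advance +1; mR−mL=300/221 → turn +1·90°

0 160/157 160/261 -8320/40977 160/261 -6 -2 E
1 20/13 20/17 -40/221 20/17 -5 -2 N
2 160/197 160/101 7680/19897 160/101 -5 -1 W
3 16/25 80/113 96/2825 80/113 -6 -1 S
4 160/157 160/261 -8320/40977 160/261 -6 -2 E
5 20/13 20/17 -40/221 20/17 -5 -2 N
final -5 -1 W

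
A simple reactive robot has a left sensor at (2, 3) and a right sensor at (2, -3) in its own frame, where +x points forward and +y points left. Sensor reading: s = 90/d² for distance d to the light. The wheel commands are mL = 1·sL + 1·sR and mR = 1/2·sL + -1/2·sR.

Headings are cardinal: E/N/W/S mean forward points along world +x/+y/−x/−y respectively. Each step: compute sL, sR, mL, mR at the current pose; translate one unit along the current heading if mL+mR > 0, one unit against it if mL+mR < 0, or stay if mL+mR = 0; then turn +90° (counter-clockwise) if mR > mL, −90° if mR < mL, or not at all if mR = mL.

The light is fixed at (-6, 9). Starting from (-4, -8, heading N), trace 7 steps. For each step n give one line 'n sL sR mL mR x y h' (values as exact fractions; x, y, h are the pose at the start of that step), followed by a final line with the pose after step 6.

0 45/113 9/25 2142/2825 54/2825 -4 -8 N
1 18/37 90/377 10116/13949 1728/13949 -4 -7 E
2 1/4 5/18 19/36 -1/72 -3 -7 S
3 90/401 90/197 53820/78997 -9180/78997 -3 -8 W
4 45/113 9/25 2142/2825 54/2825 -4 -8 N
5 18/37 90/377 10116/13949 1728/13949 -4 -7 E
6 1/4 5/18 19/36 -1/72 -3 -7 S
final -3 -8 W

n=0: pose=(-4,-8,N); sL=45/113, sR=9/25; mL=2142/2825, mR=54/2825; mL+mR=2196/2825 → advance +1; mR−mL=-2088/2825 → turn -1·90°
n=1: pose=(-4,-7,E); sL=18/37, sR=90/377; mL=10116/13949, mR=1728/13949; mL+mR=11844/13949 → advance +1; mR−mL=-8388/13949 → turn -1·90°
n=2: pose=(-3,-7,S); sL=1/4, sR=5/18; mL=19/36, mR=-1/72; mL+mR=37/72 → advance +1; mR−mL=-13/24 → turn -1·90°
n=3: pose=(-3,-8,W); sL=90/401, sR=90/197; mL=53820/78997, mR=-9180/78997; mL+mR=44640/78997 → advance +1; mR−mL=-63000/78997 → turn -1·90°
n=4: pose=(-4,-8,N); sL=45/113, sR=9/25; mL=2142/2825, mR=54/2825; mL+mR=2196/2825 → advance +1; mR−mL=-2088/2825 → turn -1·90°
n=5: pose=(-4,-7,E); sL=18/37, sR=90/377; mL=10116/13949, mR=1728/13949; mL+mR=11844/13949 → advance +1; mR−mL=-8388/13949 → turn -1·90°
n=6: pose=(-3,-7,S); sL=1/4, sR=5/18; mL=19/36, mR=-1/72; mL+mR=37/72 → advance +1; mR−mL=-13/24 → turn -1·90°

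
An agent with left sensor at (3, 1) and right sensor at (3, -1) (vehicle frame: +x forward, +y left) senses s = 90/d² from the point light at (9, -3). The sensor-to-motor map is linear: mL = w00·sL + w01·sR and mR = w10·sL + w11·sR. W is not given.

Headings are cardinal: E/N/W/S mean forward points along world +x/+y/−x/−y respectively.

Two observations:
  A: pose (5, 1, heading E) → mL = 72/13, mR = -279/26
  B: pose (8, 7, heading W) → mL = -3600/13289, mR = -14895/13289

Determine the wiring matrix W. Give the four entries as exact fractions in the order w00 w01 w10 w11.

-1 1 -1/2 -1

obs A: pose=(5,1,E) → sL=45/13, sR=9, mL=72/13, mR=-279/26
obs B: pose=(8,7,W) → sL=90/97, sR=90/137, mL=-3600/13289, mR=-14895/13289
sensor matrix S = [[45/13, 9], [90/97, 90/137]]; det S = -1049760/172757
solve [mL_A; mL_B] = S·[w00; w01] and [mR_A; mR_B] = S·[w10; w11]:
  w00 = -1, w01 = 1, w10 = -1/2, w11 = -1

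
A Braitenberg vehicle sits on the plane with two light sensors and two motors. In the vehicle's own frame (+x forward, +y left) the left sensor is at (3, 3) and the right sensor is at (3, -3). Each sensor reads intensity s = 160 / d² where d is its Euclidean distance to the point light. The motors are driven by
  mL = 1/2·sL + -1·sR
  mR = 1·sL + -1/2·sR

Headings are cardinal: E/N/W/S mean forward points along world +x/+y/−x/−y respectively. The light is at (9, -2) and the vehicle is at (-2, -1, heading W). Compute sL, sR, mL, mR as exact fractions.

left sensor world pos  = (-5, -4); dL² = 200
right sensor world pos = (-5, 2); dR² = 212
sL = 160/200 = 4/5
sR = 160/212 = 40/53
mL = 1/2·sL + -1·sR = -94/265
mR = 1·sL + -1/2·sR = 112/265

4/5 40/53 -94/265 112/265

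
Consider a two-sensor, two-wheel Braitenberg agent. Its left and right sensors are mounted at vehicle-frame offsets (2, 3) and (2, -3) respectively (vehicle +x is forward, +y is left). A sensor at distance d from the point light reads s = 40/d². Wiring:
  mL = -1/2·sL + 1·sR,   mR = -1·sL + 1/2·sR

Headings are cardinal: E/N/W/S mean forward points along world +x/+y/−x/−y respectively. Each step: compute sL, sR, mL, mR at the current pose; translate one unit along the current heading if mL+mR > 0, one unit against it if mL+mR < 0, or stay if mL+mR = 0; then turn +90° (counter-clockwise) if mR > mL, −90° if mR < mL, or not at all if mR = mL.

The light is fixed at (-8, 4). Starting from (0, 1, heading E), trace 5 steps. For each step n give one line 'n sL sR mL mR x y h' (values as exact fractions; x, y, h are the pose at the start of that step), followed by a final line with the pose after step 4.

0 2/5 5/17 8/85 -43/170 0 1 E
1 8/25 40/41 836/1025 172/1025 -1 1 S
2 20/37 20/13 610/481 110/481 -1 0 W
3 40/13 8/17 -236/221 -628/221 -2 0 N
4 10/17 5/16 5/272 -235/544 -2 -1 E
final -3 -1 S

n=0: pose=(0,1,E); sL=2/5, sR=5/17; mL=8/85, mR=-43/170; mL+mR=-27/170 → advance -1; mR−mL=-59/170 → turn -1·90°
n=1: pose=(-1,1,S); sL=8/25, sR=40/41; mL=836/1025, mR=172/1025; mL+mR=1008/1025 → advance +1; mR−mL=-664/1025 → turn -1·90°
n=2: pose=(-1,0,W); sL=20/37, sR=20/13; mL=610/481, mR=110/481; mL+mR=720/481 → advance +1; mR−mL=-500/481 → turn -1·90°
n=3: pose=(-2,0,N); sL=40/13, sR=8/17; mL=-236/221, mR=-628/221; mL+mR=-864/221 → advance -1; mR−mL=-392/221 → turn -1·90°
n=4: pose=(-2,-1,E); sL=10/17, sR=5/16; mL=5/272, mR=-235/544; mL+mR=-225/544 → advance -1; mR−mL=-245/544 → turn -1·90°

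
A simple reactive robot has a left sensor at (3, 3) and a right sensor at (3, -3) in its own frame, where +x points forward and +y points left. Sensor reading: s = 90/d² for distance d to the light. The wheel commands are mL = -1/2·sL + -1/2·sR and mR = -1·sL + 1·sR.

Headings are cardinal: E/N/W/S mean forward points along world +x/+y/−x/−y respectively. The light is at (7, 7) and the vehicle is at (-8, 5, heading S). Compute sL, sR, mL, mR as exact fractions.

90/169 90/349 -23310/58981 -16200/58981

left sensor world pos  = (-5, 2); dL² = 169
right sensor world pos = (-11, 2); dR² = 349
sL = 90/169 = 90/169
sR = 90/349 = 90/349
mL = -1/2·sL + -1/2·sR = -23310/58981
mR = -1·sL + 1·sR = -16200/58981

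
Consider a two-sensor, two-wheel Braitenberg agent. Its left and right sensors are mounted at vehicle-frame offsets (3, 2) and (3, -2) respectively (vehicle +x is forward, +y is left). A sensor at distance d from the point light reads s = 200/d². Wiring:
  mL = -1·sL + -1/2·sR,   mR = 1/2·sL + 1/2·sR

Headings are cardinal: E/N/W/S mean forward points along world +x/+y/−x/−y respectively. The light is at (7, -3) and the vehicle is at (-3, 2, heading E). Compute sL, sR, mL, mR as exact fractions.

100/49 100/29 -5350/1421 3900/1421

left sensor world pos  = (0, 4); dL² = 98
right sensor world pos = (0, 0); dR² = 58
sL = 200/98 = 100/49
sR = 200/58 = 100/29
mL = -1·sL + -1/2·sR = -5350/1421
mR = 1/2·sL + 1/2·sR = 3900/1421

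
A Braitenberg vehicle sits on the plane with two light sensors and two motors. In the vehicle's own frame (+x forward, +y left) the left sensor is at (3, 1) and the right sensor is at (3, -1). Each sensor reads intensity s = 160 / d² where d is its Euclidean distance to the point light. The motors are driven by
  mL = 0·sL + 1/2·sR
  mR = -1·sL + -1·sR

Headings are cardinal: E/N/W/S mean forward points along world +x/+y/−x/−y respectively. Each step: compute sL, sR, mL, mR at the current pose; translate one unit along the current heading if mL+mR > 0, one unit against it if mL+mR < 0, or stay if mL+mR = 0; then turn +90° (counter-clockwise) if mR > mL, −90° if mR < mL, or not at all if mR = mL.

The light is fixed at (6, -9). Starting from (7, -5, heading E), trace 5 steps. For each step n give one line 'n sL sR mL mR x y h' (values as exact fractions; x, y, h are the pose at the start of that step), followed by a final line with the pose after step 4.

0 160/41 32/5 16/5 -2112/205 7 -5 E
1 80 80 40 -160 6 -5 S
2 32/5 32/9 16/9 -448/45 6 -4 W
3 5/2 40/17 20/17 -165/34 7 -4 N
4 160/41 32/5 16/5 -2112/205 7 -5 E
final 6 -5 S

n=0: pose=(7,-5,E); sL=160/41, sR=32/5; mL=16/5, mR=-2112/205; mL+mR=-1456/205 → advance -1; mR−mL=-2768/205 → turn -1·90°
n=1: pose=(6,-5,S); sL=80, sR=80; mL=40, mR=-160; mL+mR=-120 → advance -1; mR−mL=-200 → turn -1·90°
n=2: pose=(6,-4,W); sL=32/5, sR=32/9; mL=16/9, mR=-448/45; mL+mR=-368/45 → advance -1; mR−mL=-176/15 → turn -1·90°
n=3: pose=(7,-4,N); sL=5/2, sR=40/17; mL=20/17, mR=-165/34; mL+mR=-125/34 → advance -1; mR−mL=-205/34 → turn -1·90°
n=4: pose=(7,-5,E); sL=160/41, sR=32/5; mL=16/5, mR=-2112/205; mL+mR=-1456/205 → advance -1; mR−mL=-2768/205 → turn -1·90°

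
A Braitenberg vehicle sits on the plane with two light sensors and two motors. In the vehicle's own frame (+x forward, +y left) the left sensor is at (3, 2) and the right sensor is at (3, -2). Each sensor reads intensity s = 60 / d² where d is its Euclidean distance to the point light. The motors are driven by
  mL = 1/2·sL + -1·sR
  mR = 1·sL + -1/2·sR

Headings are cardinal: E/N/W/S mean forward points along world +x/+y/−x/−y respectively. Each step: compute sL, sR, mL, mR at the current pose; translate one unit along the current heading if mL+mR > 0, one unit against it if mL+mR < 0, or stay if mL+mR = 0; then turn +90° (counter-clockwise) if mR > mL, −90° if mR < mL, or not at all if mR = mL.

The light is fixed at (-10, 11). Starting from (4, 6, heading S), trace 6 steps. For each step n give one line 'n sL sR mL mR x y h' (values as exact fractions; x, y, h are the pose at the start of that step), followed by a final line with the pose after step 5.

n=0: pose=(4,6,S); sL=3/16, sR=15/52; mL=-81/416, mR=9/208; mL+mR=-63/416 → advance -1; mR−mL=99/416 → turn +1·90°
n=1: pose=(4,7,E); sL=60/293, sR=12/65; mL=-1566/19045, mR=2142/19045; mL+mR=576/19045 → advance +1; mR−mL=3708/19045 → turn +1·90°
n=2: pose=(5,7,N); sL=6/17, sR=6/29; mL=-15/493, mR=123/493; mL+mR=108/493 → advance +1; mR−mL=138/493 → turn +1·90°
n=3: pose=(5,8,W); sL=60/169, sR=12/29; mL=-1158/4901, mR=726/4901; mL+mR=-432/4901 → advance -1; mR−mL=1884/4901 → turn +1·90°
n=4: pose=(6,8,S); sL=1/6, sR=15/58; mL=-61/348, mR=13/348; mL+mR=-4/29 → advance -1; mR−mL=37/174 → turn +1·90°
n=5: pose=(6,9,E); sL=60/361, sR=60/377; mL=-10350/136097, mR=11790/136097; mL+mR=1440/136097 → advance +1; mR−mL=22140/136097 → turn +1·90°

0 3/16 15/52 -81/416 9/208 4 6 S
1 60/293 12/65 -1566/19045 2142/19045 4 7 E
2 6/17 6/29 -15/493 123/493 5 7 N
3 60/169 12/29 -1158/4901 726/4901 5 8 W
4 1/6 15/58 -61/348 13/348 6 8 S
5 60/361 60/377 -10350/136097 11790/136097 6 9 E
final 7 9 N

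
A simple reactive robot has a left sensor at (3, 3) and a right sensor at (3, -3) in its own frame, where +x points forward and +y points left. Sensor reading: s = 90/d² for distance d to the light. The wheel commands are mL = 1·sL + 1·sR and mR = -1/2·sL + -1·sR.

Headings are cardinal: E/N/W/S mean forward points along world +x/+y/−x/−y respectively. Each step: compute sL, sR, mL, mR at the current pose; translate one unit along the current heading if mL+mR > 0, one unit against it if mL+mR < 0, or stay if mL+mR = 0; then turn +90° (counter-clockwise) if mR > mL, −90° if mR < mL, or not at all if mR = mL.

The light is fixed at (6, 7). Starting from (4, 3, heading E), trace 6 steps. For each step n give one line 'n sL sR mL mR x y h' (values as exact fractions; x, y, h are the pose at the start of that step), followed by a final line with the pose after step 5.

0 45 9/5 234/5 -243/10 4 3 E
1 90/53 18/13 2124/689 -1539/689 5 3 S
2 9/8 9/2 45/8 -81/16 5 2 W
3 90/29 18 612/29 -567/29 4 2 N
4 45 9/5 234/5 -243/10 4 3 E
5 90/53 18/13 2124/689 -1539/689 5 3 S
final 5 2 W

n=0: pose=(4,3,E); sL=45, sR=9/5; mL=234/5, mR=-243/10; mL+mR=45/2 → advance +1; mR−mL=-711/10 → turn -1·90°
n=1: pose=(5,3,S); sL=90/53, sR=18/13; mL=2124/689, mR=-1539/689; mL+mR=45/53 → advance +1; mR−mL=-3663/689 → turn -1·90°
n=2: pose=(5,2,W); sL=9/8, sR=9/2; mL=45/8, mR=-81/16; mL+mR=9/16 → advance +1; mR−mL=-171/16 → turn -1·90°
n=3: pose=(4,2,N); sL=90/29, sR=18; mL=612/29, mR=-567/29; mL+mR=45/29 → advance +1; mR−mL=-1179/29 → turn -1·90°
n=4: pose=(4,3,E); sL=45, sR=9/5; mL=234/5, mR=-243/10; mL+mR=45/2 → advance +1; mR−mL=-711/10 → turn -1·90°
n=5: pose=(5,3,S); sL=90/53, sR=18/13; mL=2124/689, mR=-1539/689; mL+mR=45/53 → advance +1; mR−mL=-3663/689 → turn -1·90°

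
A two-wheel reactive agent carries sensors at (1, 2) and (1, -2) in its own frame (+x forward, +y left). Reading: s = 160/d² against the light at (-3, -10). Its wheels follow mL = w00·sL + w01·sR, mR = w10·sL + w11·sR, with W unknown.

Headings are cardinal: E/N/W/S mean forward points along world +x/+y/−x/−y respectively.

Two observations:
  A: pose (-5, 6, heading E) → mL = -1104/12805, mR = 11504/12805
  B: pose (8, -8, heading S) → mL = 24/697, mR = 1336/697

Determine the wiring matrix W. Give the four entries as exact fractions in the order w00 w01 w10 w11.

obs A: pose=(-5,6,E) → sL=32/65, sR=160/197, mL=-1104/12805, mR=11504/12805
obs B: pose=(8,-8,S) → sL=16/17, sR=80/41, mL=24/697, mR=1336/697
sensor matrix S = [[32/65, 160/197], [16/17, 80/41]]; det S = 350208/1785017
solve [mL_A; mL_B] = S·[w00; w01] and [mR_A; mR_B] = S·[w10; w11]:
  w00 = -1, w01 = 1/2, w10 = 1, w11 = 1/2

-1 1/2 1 1/2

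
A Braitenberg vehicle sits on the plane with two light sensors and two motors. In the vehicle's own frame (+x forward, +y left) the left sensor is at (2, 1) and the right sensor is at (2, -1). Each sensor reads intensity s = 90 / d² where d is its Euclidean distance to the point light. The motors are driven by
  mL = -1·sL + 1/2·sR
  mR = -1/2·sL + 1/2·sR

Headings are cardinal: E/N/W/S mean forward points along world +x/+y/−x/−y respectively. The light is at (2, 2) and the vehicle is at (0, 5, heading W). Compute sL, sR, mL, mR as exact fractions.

left sensor world pos  = (-2, 4); dL² = 20
right sensor world pos = (-2, 6); dR² = 32
sL = 90/20 = 9/2
sR = 90/32 = 45/16
mL = -1·sL + 1/2·sR = -99/32
mR = -1/2·sL + 1/2·sR = -27/32

9/2 45/16 -99/32 -27/32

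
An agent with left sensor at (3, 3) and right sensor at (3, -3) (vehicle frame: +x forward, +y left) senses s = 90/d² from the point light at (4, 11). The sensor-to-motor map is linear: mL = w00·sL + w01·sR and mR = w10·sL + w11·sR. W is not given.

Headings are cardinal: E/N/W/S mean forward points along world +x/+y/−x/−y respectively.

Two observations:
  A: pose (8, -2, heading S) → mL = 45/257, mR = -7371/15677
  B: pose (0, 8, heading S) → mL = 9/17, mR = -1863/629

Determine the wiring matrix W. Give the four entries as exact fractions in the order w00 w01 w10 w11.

0 1/2 -1 -1/2

obs A: pose=(8,-2,S) → sL=18/61, sR=90/257, mL=45/257, mR=-7371/15677
obs B: pose=(0,8,S) → sL=90/37, sR=18/17, mL=9/17, mR=-1863/629
sensor matrix S = [[18/61, 90/257], [90/37, 18/17]]; det S = -5318784/9860833
solve [mL_A; mL_B] = S·[w00; w01] and [mR_A; mR_B] = S·[w10; w11]:
  w00 = 0, w01 = 1/2, w10 = -1, w11 = -1/2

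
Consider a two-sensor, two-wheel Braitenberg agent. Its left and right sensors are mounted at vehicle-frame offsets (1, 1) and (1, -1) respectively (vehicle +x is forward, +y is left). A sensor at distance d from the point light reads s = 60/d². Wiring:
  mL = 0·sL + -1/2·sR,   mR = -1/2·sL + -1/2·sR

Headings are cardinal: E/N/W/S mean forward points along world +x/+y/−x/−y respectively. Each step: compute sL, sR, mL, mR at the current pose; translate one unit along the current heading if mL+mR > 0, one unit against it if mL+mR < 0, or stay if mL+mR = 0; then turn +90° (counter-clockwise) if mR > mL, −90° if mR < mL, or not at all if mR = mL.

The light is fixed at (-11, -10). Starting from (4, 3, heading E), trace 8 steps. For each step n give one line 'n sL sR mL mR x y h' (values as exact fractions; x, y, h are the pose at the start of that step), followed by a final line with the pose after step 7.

0 15/113 3/20 -3/40 -639/4520 4 3 E
1 20/123 60/313 -30/313 -6820/38499 3 3 S
2 30/169 30/197 -15/197 -5490/33293 3 4 W
3 60/421 60/481 -30/481 -27060/202501 4 4 N
4 15/113 3/20 -3/40 -639/4520 4 3 E
5 20/123 60/313 -30/313 -6820/38499 3 3 S
6 30/169 30/197 -15/197 -5490/33293 3 4 W
7 60/421 60/481 -30/481 -27060/202501 4 4 N
final 4 3 E

n=0: pose=(4,3,E); sL=15/113, sR=3/20; mL=-3/40, mR=-639/4520; mL+mR=-489/2260 → advance -1; mR−mL=-15/226 → turn -1·90°
n=1: pose=(3,3,S); sL=20/123, sR=60/313; mL=-30/313, mR=-6820/38499; mL+mR=-10510/38499 → advance -1; mR−mL=-10/123 → turn -1·90°
n=2: pose=(3,4,W); sL=30/169, sR=30/197; mL=-15/197, mR=-5490/33293; mL+mR=-8025/33293 → advance -1; mR−mL=-15/169 → turn -1·90°
n=3: pose=(4,4,N); sL=60/421, sR=60/481; mL=-30/481, mR=-27060/202501; mL+mR=-39690/202501 → advance -1; mR−mL=-30/421 → turn -1·90°
n=4: pose=(4,3,E); sL=15/113, sR=3/20; mL=-3/40, mR=-639/4520; mL+mR=-489/2260 → advance -1; mR−mL=-15/226 → turn -1·90°
n=5: pose=(3,3,S); sL=20/123, sR=60/313; mL=-30/313, mR=-6820/38499; mL+mR=-10510/38499 → advance -1; mR−mL=-10/123 → turn -1·90°
n=6: pose=(3,4,W); sL=30/169, sR=30/197; mL=-15/197, mR=-5490/33293; mL+mR=-8025/33293 → advance -1; mR−mL=-15/169 → turn -1·90°
n=7: pose=(4,4,N); sL=60/421, sR=60/481; mL=-30/481, mR=-27060/202501; mL+mR=-39690/202501 → advance -1; mR−mL=-30/421 → turn -1·90°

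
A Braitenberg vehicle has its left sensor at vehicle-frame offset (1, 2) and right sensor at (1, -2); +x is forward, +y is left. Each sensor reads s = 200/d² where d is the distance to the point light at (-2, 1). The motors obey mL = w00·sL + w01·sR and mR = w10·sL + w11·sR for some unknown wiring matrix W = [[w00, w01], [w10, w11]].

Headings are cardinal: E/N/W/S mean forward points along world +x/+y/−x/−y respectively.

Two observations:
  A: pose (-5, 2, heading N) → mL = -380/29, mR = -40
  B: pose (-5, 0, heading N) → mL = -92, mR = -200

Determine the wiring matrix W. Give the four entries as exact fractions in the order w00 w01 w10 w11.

obs A: pose=(-5,2,N) → sL=200/29, sR=40, mL=-380/29, mR=-40
obs B: pose=(-5,0,N) → sL=8, sR=200, mL=-92, mR=-200
sensor matrix S = [[200/29, 40], [8, 200]]; det S = 30720/29
solve [mL_A; mL_B] = S·[w00; w01] and [mR_A; mR_B] = S·[w10; w11]:
  w00 = 1, w01 = -1/2, w10 = 0, w11 = -1

1 -1/2 0 -1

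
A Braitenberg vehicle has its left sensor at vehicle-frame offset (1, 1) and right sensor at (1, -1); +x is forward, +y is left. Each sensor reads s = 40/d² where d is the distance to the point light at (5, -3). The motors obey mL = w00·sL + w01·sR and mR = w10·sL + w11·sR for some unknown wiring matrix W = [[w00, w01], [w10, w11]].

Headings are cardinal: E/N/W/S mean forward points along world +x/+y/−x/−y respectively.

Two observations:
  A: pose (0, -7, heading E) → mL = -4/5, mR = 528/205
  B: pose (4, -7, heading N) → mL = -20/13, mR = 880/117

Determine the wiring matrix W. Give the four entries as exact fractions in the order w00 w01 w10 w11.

obs A: pose=(0,-7,E) → sL=8/5, sR=40/41, mL=-4/5, mR=528/205
obs B: pose=(4,-7,N) → sL=40/13, sR=40/9, mL=-20/13, mR=880/117
sensor matrix S = [[8/5, 40/41], [40/13, 40/9]]; det S = 19712/4797
solve [mL_A; mL_B] = S·[w00; w01] and [mR_A; mR_B] = S·[w10; w11]:
  w00 = -1/2, w01 = 0, w10 = 1, w11 = 1

-1/2 0 1 1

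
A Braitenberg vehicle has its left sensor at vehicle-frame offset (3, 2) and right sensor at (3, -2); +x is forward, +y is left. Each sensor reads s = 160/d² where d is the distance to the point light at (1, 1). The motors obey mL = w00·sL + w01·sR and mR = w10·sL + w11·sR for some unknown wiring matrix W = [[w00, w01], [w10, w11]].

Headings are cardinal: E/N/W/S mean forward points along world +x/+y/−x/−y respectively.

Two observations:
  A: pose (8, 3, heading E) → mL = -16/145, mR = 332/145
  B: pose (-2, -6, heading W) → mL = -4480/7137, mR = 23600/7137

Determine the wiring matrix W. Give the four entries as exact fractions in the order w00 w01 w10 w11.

obs A: pose=(8,3,E) → sL=40/29, sR=8/5, mL=-16/145, mR=332/145
obs B: pose=(-2,-6,W) → sL=160/117, sR=160/61, mL=-4480/7137, mR=23600/7137
sensor matrix S = [[40/29, 8/5], [160/117, 160/61]]; det S = 295936/206973
solve [mL_A; mL_B] = S·[w00; w01] and [mR_A; mR_B] = S·[w10; w11]:
  w00 = 1/2, w01 = -1/2, w10 = 1/2, w11 = 1

1/2 -1/2 1/2 1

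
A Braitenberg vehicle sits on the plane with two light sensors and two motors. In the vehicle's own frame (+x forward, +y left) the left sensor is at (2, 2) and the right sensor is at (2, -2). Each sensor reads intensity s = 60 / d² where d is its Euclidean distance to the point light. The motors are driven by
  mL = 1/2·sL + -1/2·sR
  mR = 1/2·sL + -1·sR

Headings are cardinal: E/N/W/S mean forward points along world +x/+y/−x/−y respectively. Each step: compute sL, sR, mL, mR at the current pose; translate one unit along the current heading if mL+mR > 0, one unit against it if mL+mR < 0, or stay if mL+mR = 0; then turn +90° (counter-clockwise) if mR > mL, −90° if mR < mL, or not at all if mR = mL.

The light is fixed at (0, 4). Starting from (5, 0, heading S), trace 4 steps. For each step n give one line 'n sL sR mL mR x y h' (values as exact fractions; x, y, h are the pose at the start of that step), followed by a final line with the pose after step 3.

0 12/17 4/3 -16/51 -50/51 5 0 S
1 30/17 6 -36/17 -87/17 5 1 W
2 60/17 12/13 288/221 186/221 6 1 N
3 15/16 3/4 3/32 -9/32 6 2 E
final 5 2 S

n=0: pose=(5,0,S); sL=12/17, sR=4/3; mL=-16/51, mR=-50/51; mL+mR=-22/17 → advance -1; mR−mL=-2/3 → turn -1·90°
n=1: pose=(5,1,W); sL=30/17, sR=6; mL=-36/17, mR=-87/17; mL+mR=-123/17 → advance -1; mR−mL=-3 → turn -1·90°
n=2: pose=(6,1,N); sL=60/17, sR=12/13; mL=288/221, mR=186/221; mL+mR=474/221 → advance +1; mR−mL=-6/13 → turn -1·90°
n=3: pose=(6,2,E); sL=15/16, sR=3/4; mL=3/32, mR=-9/32; mL+mR=-3/16 → advance -1; mR−mL=-3/8 → turn -1·90°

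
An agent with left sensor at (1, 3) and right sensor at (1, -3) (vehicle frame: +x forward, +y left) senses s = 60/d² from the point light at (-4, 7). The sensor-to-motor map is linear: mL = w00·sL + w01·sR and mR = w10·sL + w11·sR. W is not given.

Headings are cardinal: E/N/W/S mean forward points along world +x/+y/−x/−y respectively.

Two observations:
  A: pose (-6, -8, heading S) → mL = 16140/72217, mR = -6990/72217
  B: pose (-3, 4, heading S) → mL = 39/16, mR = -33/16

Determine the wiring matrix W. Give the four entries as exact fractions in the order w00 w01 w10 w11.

1/2 1/2 1/2 -1

obs A: pose=(-6,-8,S) → sL=60/257, sR=60/281, mL=16140/72217, mR=-6990/72217
obs B: pose=(-3,4,S) → sL=15/8, sR=3, mL=39/16, mR=-33/16
sensor matrix S = [[60/257, 60/281], [15/8, 3]]; det S = 43335/144434
solve [mL_A; mL_B] = S·[w00; w01] and [mR_A; mR_B] = S·[w10; w11]:
  w00 = 1/2, w01 = 1/2, w10 = 1/2, w11 = -1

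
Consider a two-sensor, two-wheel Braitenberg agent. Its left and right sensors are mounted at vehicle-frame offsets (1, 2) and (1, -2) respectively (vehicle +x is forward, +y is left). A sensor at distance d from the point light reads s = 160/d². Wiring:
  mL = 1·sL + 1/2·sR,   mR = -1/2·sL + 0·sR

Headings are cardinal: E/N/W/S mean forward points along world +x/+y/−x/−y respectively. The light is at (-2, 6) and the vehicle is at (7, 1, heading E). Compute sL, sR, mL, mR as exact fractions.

160/109 160/149 32560/16241 -80/109

left sensor world pos  = (8, 3); dL² = 109
right sensor world pos = (8, -1); dR² = 149
sL = 160/109 = 160/109
sR = 160/149 = 160/149
mL = 1·sL + 1/2·sR = 32560/16241
mR = -1/2·sL + 0·sR = -80/109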